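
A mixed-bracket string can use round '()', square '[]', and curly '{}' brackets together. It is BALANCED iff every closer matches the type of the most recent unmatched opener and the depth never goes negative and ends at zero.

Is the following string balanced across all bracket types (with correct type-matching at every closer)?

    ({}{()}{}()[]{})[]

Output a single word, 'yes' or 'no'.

pos 0: push '('; stack = (
pos 1: push '{'; stack = ({
pos 2: '}' matches '{'; pop; stack = (
pos 3: push '{'; stack = ({
pos 4: push '('; stack = ({(
pos 5: ')' matches '('; pop; stack = ({
pos 6: '}' matches '{'; pop; stack = (
pos 7: push '{'; stack = ({
pos 8: '}' matches '{'; pop; stack = (
pos 9: push '('; stack = ((
pos 10: ')' matches '('; pop; stack = (
pos 11: push '['; stack = ([
pos 12: ']' matches '['; pop; stack = (
pos 13: push '{'; stack = ({
pos 14: '}' matches '{'; pop; stack = (
pos 15: ')' matches '('; pop; stack = (empty)
pos 16: push '['; stack = [
pos 17: ']' matches '['; pop; stack = (empty)
end: stack empty → VALID
Verdict: properly nested → yes

Answer: yes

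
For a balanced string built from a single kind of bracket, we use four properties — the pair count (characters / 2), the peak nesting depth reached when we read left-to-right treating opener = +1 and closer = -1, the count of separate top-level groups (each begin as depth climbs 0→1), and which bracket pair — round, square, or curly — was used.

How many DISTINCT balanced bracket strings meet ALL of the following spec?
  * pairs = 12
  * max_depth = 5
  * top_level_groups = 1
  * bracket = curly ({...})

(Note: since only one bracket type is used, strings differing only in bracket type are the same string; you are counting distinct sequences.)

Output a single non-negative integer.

Answer: 18579

Derivation:
Spec: pairs=12 depth=5 groups=1
Count(depth <= 5) = 29525
Count(depth <= 4) = 10946
Count(depth == 5) = 29525 - 10946 = 18579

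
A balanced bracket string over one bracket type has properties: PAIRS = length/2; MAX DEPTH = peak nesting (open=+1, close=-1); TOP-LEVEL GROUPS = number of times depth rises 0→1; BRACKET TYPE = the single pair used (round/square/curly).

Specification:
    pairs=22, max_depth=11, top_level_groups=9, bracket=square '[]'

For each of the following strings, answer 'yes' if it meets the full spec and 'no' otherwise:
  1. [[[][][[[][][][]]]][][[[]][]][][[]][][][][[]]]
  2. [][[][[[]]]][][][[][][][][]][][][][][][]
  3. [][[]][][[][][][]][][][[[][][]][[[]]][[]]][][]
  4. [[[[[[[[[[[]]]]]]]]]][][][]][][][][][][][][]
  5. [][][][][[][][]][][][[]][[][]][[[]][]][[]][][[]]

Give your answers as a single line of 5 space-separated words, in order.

Answer: no no no yes no

Derivation:
String 1 '[[[][][[[][][][]]]][][[[]][]][][[]][][][][[]]]': depth seq [1 2 3 2 3 2 3 4 5 4 5 4 5 4 5 4 3 2 1 2 1 2 3 4 3 2 3 2 1 2 1 2 3 2 1 2 1 2 1 2 1 2 3 2 1 0]
  -> pairs=23 depth=5 groups=1 -> no
String 2 '[][[][[[]]]][][][[][][][][]][][][][][][]': depth seq [1 0 1 2 1 2 3 4 3 2 1 0 1 0 1 0 1 2 1 2 1 2 1 2 1 2 1 0 1 0 1 0 1 0 1 0 1 0 1 0]
  -> pairs=20 depth=4 groups=11 -> no
String 3 '[][[]][][[][][][]][][][[[][][]][[[]]][[]]][][]': depth seq [1 0 1 2 1 0 1 0 1 2 1 2 1 2 1 2 1 0 1 0 1 0 1 2 3 2 3 2 3 2 1 2 3 4 3 2 1 2 3 2 1 0 1 0 1 0]
  -> pairs=23 depth=4 groups=9 -> no
String 4 '[[[[[[[[[[[]]]]]]]]]][][][]][][][][][][][][]': depth seq [1 2 3 4 5 6 7 8 9 10 11 10 9 8 7 6 5 4 3 2 1 2 1 2 1 2 1 0 1 0 1 0 1 0 1 0 1 0 1 0 1 0 1 0]
  -> pairs=22 depth=11 groups=9 -> yes
String 5 '[][][][][[][][]][][][[]][[][]][[[]][]][[]][][[]]': depth seq [1 0 1 0 1 0 1 0 1 2 1 2 1 2 1 0 1 0 1 0 1 2 1 0 1 2 1 2 1 0 1 2 3 2 1 2 1 0 1 2 1 0 1 0 1 2 1 0]
  -> pairs=24 depth=3 groups=13 -> no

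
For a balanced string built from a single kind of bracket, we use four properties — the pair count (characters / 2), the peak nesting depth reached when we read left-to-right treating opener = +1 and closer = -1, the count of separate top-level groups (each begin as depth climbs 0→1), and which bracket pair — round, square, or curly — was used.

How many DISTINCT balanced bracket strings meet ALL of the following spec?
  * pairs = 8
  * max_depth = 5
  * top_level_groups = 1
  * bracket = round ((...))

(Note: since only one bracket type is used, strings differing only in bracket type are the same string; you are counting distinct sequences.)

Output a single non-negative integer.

Answer: 132

Derivation:
Spec: pairs=8 depth=5 groups=1
Count(depth <= 5) = 365
Count(depth <= 4) = 233
Count(depth == 5) = 365 - 233 = 132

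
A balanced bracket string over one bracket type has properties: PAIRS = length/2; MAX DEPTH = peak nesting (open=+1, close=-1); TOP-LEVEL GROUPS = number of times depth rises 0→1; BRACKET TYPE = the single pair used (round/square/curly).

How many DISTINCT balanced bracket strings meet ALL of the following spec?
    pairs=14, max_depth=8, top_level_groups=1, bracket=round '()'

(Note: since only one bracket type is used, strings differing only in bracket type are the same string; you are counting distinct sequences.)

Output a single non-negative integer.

Spec: pairs=14 depth=8 groups=1
Count(depth <= 8) = 704420
Count(depth <= 7) = 629280
Count(depth == 8) = 704420 - 629280 = 75140

Answer: 75140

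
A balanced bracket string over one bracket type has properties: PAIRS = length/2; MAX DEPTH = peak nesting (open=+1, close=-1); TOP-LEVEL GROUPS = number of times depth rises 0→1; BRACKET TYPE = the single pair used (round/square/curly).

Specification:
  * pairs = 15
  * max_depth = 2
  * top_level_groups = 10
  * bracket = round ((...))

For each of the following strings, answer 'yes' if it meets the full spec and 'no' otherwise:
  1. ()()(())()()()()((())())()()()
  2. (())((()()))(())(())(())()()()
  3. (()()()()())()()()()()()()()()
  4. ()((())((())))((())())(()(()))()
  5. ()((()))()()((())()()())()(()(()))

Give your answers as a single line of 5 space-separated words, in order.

String 1 '()()(())()()()()((())())()()()': depth seq [1 0 1 0 1 2 1 0 1 0 1 0 1 0 1 0 1 2 3 2 1 2 1 0 1 0 1 0 1 0]
  -> pairs=15 depth=3 groups=11 -> no
String 2 '(())((()()))(())(())(())()()()': depth seq [1 2 1 0 1 2 3 2 3 2 1 0 1 2 1 0 1 2 1 0 1 2 1 0 1 0 1 0 1 0]
  -> pairs=15 depth=3 groups=8 -> no
String 3 '(()()()()())()()()()()()()()()': depth seq [1 2 1 2 1 2 1 2 1 2 1 0 1 0 1 0 1 0 1 0 1 0 1 0 1 0 1 0 1 0]
  -> pairs=15 depth=2 groups=10 -> yes
String 4 '()((())((())))((())())(()(()))()': depth seq [1 0 1 2 3 2 1 2 3 4 3 2 1 0 1 2 3 2 1 2 1 0 1 2 1 2 3 2 1 0 1 0]
  -> pairs=16 depth=4 groups=5 -> no
String 5 '()((()))()()((())()()())()(()(()))': depth seq [1 0 1 2 3 2 1 0 1 0 1 0 1 2 3 2 1 2 1 2 1 2 1 0 1 0 1 2 1 2 3 2 1 0]
  -> pairs=17 depth=3 groups=7 -> no

Answer: no no yes no no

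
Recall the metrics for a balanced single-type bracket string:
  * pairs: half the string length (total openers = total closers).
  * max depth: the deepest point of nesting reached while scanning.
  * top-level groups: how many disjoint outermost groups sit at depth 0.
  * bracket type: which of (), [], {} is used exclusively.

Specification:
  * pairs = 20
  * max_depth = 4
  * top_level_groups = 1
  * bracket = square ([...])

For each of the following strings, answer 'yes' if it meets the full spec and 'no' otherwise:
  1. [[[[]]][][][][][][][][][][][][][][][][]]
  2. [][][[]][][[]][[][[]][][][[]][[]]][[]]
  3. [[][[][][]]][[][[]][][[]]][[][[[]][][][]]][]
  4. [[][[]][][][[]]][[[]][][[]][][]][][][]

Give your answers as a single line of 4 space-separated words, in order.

Answer: yes no no no

Derivation:
String 1 '[[[[]]][][][][][][][][][][][][][][][][]]': depth seq [1 2 3 4 3 2 1 2 1 2 1 2 1 2 1 2 1 2 1 2 1 2 1 2 1 2 1 2 1 2 1 2 1 2 1 2 1 2 1 0]
  -> pairs=20 depth=4 groups=1 -> yes
String 2 '[][][[]][][[]][[][[]][][][[]][[]]][[]]': depth seq [1 0 1 0 1 2 1 0 1 0 1 2 1 0 1 2 1 2 3 2 1 2 1 2 1 2 3 2 1 2 3 2 1 0 1 2 1 0]
  -> pairs=19 depth=3 groups=7 -> no
String 3 '[[][[][][]]][[][[]][][[]]][[][[[]][][][]]][]': depth seq [1 2 1 2 3 2 3 2 3 2 1 0 1 2 1 2 3 2 1 2 1 2 3 2 1 0 1 2 1 2 3 4 3 2 3 2 3 2 3 2 1 0 1 0]
  -> pairs=22 depth=4 groups=4 -> no
String 4 '[[][[]][][][[]]][[[]][][[]][][]][][][]': depth seq [1 2 1 2 3 2 1 2 1 2 1 2 3 2 1 0 1 2 3 2 1 2 1 2 3 2 1 2 1 2 1 0 1 0 1 0 1 0]
  -> pairs=19 depth=3 groups=5 -> no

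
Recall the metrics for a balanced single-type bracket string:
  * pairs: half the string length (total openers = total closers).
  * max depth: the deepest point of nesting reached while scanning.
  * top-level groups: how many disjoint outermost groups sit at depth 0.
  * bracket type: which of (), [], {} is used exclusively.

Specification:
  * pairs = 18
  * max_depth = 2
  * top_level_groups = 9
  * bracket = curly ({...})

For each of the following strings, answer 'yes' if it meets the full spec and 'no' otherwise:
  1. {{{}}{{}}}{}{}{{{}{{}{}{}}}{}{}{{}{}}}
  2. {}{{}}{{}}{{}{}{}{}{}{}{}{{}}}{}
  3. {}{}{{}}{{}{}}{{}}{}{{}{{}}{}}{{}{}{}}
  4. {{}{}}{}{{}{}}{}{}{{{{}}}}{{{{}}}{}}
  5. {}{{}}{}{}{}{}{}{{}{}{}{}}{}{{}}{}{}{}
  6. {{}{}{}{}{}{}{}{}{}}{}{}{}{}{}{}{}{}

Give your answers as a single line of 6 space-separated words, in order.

String 1 '{{{}}{{}}}{}{}{{{}{{}{}{}}}{}{}{{}{}}}': depth seq [1 2 3 2 1 2 3 2 1 0 1 0 1 0 1 2 3 2 3 4 3 4 3 4 3 2 1 2 1 2 1 2 3 2 3 2 1 0]
  -> pairs=19 depth=4 groups=4 -> no
String 2 '{}{{}}{{}}{{}{}{}{}{}{}{}{{}}}{}': depth seq [1 0 1 2 1 0 1 2 1 0 1 2 1 2 1 2 1 2 1 2 1 2 1 2 1 2 3 2 1 0 1 0]
  -> pairs=16 depth=3 groups=5 -> no
String 3 '{}{}{{}}{{}{}}{{}}{}{{}{{}}{}}{{}{}{}}': depth seq [1 0 1 0 1 2 1 0 1 2 1 2 1 0 1 2 1 0 1 0 1 2 1 2 3 2 1 2 1 0 1 2 1 2 1 2 1 0]
  -> pairs=19 depth=3 groups=8 -> no
String 4 '{{}{}}{}{{}{}}{}{}{{{{}}}}{{{{}}}{}}': depth seq [1 2 1 2 1 0 1 0 1 2 1 2 1 0 1 0 1 0 1 2 3 4 3 2 1 0 1 2 3 4 3 2 1 2 1 0]
  -> pairs=18 depth=4 groups=7 -> no
String 5 '{}{{}}{}{}{}{}{}{{}{}{}{}}{}{{}}{}{}{}': depth seq [1 0 1 2 1 0 1 0 1 0 1 0 1 0 1 0 1 2 1 2 1 2 1 2 1 0 1 0 1 2 1 0 1 0 1 0 1 0]
  -> pairs=19 depth=2 groups=13 -> no
String 6 '{{}{}{}{}{}{}{}{}{}}{}{}{}{}{}{}{}{}': depth seq [1 2 1 2 1 2 1 2 1 2 1 2 1 2 1 2 1 2 1 0 1 0 1 0 1 0 1 0 1 0 1 0 1 0 1 0]
  -> pairs=18 depth=2 groups=9 -> yes

Answer: no no no no no yes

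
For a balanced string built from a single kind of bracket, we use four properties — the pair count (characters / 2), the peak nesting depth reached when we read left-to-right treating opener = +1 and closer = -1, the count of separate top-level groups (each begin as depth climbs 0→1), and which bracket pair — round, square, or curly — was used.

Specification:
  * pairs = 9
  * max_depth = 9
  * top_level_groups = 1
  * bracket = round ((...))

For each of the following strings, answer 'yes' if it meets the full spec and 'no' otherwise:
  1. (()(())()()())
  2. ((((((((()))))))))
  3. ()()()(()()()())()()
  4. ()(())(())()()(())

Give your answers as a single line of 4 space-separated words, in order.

String 1 '(()(())()()())': depth seq [1 2 1 2 3 2 1 2 1 2 1 2 1 0]
  -> pairs=7 depth=3 groups=1 -> no
String 2 '((((((((()))))))))': depth seq [1 2 3 4 5 6 7 8 9 8 7 6 5 4 3 2 1 0]
  -> pairs=9 depth=9 groups=1 -> yes
String 3 '()()()(()()()())()()': depth seq [1 0 1 0 1 0 1 2 1 2 1 2 1 2 1 0 1 0 1 0]
  -> pairs=10 depth=2 groups=6 -> no
String 4 '()(())(())()()(())': depth seq [1 0 1 2 1 0 1 2 1 0 1 0 1 0 1 2 1 0]
  -> pairs=9 depth=2 groups=6 -> no

Answer: no yes no no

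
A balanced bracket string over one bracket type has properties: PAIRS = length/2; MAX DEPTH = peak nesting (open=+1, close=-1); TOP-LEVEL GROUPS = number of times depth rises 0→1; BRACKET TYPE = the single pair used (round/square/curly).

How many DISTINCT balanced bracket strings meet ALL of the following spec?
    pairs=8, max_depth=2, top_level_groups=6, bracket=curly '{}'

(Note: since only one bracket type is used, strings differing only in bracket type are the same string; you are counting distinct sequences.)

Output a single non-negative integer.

Spec: pairs=8 depth=2 groups=6
Count(depth <= 2) = 21
Count(depth <= 1) = 0
Count(depth == 2) = 21 - 0 = 21

Answer: 21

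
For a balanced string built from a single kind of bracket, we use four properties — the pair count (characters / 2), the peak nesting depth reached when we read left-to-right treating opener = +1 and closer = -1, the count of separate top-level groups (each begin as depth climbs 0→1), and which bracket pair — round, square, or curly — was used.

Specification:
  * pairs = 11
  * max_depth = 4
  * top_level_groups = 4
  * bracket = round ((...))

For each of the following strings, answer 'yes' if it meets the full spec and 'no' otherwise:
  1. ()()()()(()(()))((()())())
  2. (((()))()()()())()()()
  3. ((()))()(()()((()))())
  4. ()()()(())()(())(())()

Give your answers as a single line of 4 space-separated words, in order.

Answer: no yes no no

Derivation:
String 1 '()()()()(()(()))((()())())': depth seq [1 0 1 0 1 0 1 0 1 2 1 2 3 2 1 0 1 2 3 2 3 2 1 2 1 0]
  -> pairs=13 depth=3 groups=6 -> no
String 2 '(((()))()()()())()()()': depth seq [1 2 3 4 3 2 1 2 1 2 1 2 1 2 1 0 1 0 1 0 1 0]
  -> pairs=11 depth=4 groups=4 -> yes
String 3 '((()))()(()()((()))())': depth seq [1 2 3 2 1 0 1 0 1 2 1 2 1 2 3 4 3 2 1 2 1 0]
  -> pairs=11 depth=4 groups=3 -> no
String 4 '()()()(())()(())(())()': depth seq [1 0 1 0 1 0 1 2 1 0 1 0 1 2 1 0 1 2 1 0 1 0]
  -> pairs=11 depth=2 groups=8 -> no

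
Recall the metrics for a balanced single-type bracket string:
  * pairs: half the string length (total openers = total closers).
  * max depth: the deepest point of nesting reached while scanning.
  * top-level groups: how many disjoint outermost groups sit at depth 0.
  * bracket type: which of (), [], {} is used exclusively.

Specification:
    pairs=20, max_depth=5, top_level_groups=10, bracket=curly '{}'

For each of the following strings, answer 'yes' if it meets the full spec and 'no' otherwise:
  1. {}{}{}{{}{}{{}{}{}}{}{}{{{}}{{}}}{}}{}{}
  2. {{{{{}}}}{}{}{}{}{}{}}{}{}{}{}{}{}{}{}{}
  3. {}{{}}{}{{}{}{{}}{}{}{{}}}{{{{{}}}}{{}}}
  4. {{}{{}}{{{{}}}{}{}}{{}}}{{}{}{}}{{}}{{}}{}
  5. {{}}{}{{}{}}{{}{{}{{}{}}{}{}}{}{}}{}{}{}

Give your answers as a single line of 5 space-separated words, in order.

Answer: no yes no no no

Derivation:
String 1 '{}{}{}{{}{}{{}{}{}}{}{}{{{}}{{}}}{}}{}{}': depth seq [1 0 1 0 1 0 1 2 1 2 1 2 3 2 3 2 3 2 1 2 1 2 1 2 3 4 3 2 3 4 3 2 1 2 1 0 1 0 1 0]
  -> pairs=20 depth=4 groups=6 -> no
String 2 '{{{{{}}}}{}{}{}{}{}{}}{}{}{}{}{}{}{}{}{}': depth seq [1 2 3 4 5 4 3 2 1 2 1 2 1 2 1 2 1 2 1 2 1 0 1 0 1 0 1 0 1 0 1 0 1 0 1 0 1 0 1 0]
  -> pairs=20 depth=5 groups=10 -> yes
String 3 '{}{{}}{}{{}{}{{}}{}{}{{}}}{{{{{}}}}{{}}}': depth seq [1 0 1 2 1 0 1 0 1 2 1 2 1 2 3 2 1 2 1 2 1 2 3 2 1 0 1 2 3 4 5 4 3 2 1 2 3 2 1 0]
  -> pairs=20 depth=5 groups=5 -> no
String 4 '{{}{{}}{{{{}}}{}{}}{{}}}{{}{}{}}{{}}{{}}{}': depth seq [1 2 1 2 3 2 1 2 3 4 5 4 3 2 3 2 3 2 1 2 3 2 1 0 1 2 1 2 1 2 1 0 1 2 1 0 1 2 1 0 1 0]
  -> pairs=21 depth=5 groups=5 -> no
String 5 '{{}}{}{{}{}}{{}{{}{{}{}}{}{}}{}{}}{}{}{}': depth seq [1 2 1 0 1 0 1 2 1 2 1 0 1 2 1 2 3 2 3 4 3 4 3 2 3 2 3 2 1 2 1 2 1 0 1 0 1 0 1 0]
  -> pairs=20 depth=4 groups=7 -> no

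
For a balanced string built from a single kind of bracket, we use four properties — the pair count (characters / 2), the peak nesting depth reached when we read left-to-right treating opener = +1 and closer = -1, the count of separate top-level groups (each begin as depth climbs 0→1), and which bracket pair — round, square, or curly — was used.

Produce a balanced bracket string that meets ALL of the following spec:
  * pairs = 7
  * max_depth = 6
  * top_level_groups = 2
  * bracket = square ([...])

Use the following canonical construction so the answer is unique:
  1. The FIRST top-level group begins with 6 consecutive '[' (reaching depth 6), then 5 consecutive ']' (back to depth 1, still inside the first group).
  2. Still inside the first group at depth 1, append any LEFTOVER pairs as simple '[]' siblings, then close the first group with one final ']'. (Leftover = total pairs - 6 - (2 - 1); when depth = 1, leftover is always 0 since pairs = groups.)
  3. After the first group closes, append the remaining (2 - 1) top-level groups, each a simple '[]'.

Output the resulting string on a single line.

Answer: [[[[[[]]]]]][]

Derivation:
Spec: pairs=7 depth=6 groups=2
Leftover pairs = 7 - 6 - (2-1) = 0
First group: deep chain of depth 6 + 0 sibling pairs
Remaining 1 groups: simple '[]' each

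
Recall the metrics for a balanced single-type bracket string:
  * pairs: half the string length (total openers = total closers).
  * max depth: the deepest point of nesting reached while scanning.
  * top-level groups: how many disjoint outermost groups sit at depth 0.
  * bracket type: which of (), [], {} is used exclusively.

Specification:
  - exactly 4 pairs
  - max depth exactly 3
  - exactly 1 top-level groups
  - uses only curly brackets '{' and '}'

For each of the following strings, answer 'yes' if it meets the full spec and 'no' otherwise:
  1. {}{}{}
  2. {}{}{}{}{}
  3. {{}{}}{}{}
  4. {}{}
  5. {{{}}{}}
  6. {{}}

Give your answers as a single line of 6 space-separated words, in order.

Answer: no no no no yes no

Derivation:
String 1 '{}{}{}': depth seq [1 0 1 0 1 0]
  -> pairs=3 depth=1 groups=3 -> no
String 2 '{}{}{}{}{}': depth seq [1 0 1 0 1 0 1 0 1 0]
  -> pairs=5 depth=1 groups=5 -> no
String 3 '{{}{}}{}{}': depth seq [1 2 1 2 1 0 1 0 1 0]
  -> pairs=5 depth=2 groups=3 -> no
String 4 '{}{}': depth seq [1 0 1 0]
  -> pairs=2 depth=1 groups=2 -> no
String 5 '{{{}}{}}': depth seq [1 2 3 2 1 2 1 0]
  -> pairs=4 depth=3 groups=1 -> yes
String 6 '{{}}': depth seq [1 2 1 0]
  -> pairs=2 depth=2 groups=1 -> no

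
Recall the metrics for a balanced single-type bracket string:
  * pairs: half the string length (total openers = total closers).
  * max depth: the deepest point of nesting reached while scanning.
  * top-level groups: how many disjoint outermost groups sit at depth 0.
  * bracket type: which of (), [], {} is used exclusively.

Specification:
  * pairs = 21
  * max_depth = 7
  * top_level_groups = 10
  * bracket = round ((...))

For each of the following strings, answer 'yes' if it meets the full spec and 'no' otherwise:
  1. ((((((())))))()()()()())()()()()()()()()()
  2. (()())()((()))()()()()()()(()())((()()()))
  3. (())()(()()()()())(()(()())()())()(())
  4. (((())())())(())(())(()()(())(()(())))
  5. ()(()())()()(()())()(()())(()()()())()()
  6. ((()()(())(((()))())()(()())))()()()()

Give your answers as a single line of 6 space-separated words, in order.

Answer: yes no no no no no

Derivation:
String 1 '((((((())))))()()()()())()()()()()()()()()': depth seq [1 2 3 4 5 6 7 6 5 4 3 2 1 2 1 2 1 2 1 2 1 2 1 0 1 0 1 0 1 0 1 0 1 0 1 0 1 0 1 0 1 0]
  -> pairs=21 depth=7 groups=10 -> yes
String 2 '(()())()((()))()()()()()()(()())((()()()))': depth seq [1 2 1 2 1 0 1 0 1 2 3 2 1 0 1 0 1 0 1 0 1 0 1 0 1 0 1 2 1 2 1 0 1 2 3 2 3 2 3 2 1 0]
  -> pairs=21 depth=3 groups=11 -> no
String 3 '(())()(()()()()())(()(()())()())()(())': depth seq [1 2 1 0 1 0 1 2 1 2 1 2 1 2 1 2 1 0 1 2 1 2 3 2 3 2 1 2 1 2 1 0 1 0 1 2 1 0]
  -> pairs=19 depth=3 groups=6 -> no
String 4 '(((())())())(())(())(()()(())(()(())))': depth seq [1 2 3 4 3 2 3 2 1 2 1 0 1 2 1 0 1 2 1 0 1 2 1 2 1 2 3 2 1 2 3 2 3 4 3 2 1 0]
  -> pairs=19 depth=4 groups=4 -> no
String 5 '()(()())()()(()())()(()())(()()()())()()': depth seq [1 0 1 2 1 2 1 0 1 0 1 0 1 2 1 2 1 0 1 0 1 2 1 2 1 0 1 2 1 2 1 2 1 2 1 0 1 0 1 0]
  -> pairs=20 depth=2 groups=10 -> no
String 6 '((()()(())(((()))())()(()())))()()()()': depth seq [1 2 3 2 3 2 3 4 3 2 3 4 5 6 5 4 3 4 3 2 3 2 3 4 3 4 3 2 1 0 1 0 1 0 1 0 1 0]
  -> pairs=19 depth=6 groups=5 -> no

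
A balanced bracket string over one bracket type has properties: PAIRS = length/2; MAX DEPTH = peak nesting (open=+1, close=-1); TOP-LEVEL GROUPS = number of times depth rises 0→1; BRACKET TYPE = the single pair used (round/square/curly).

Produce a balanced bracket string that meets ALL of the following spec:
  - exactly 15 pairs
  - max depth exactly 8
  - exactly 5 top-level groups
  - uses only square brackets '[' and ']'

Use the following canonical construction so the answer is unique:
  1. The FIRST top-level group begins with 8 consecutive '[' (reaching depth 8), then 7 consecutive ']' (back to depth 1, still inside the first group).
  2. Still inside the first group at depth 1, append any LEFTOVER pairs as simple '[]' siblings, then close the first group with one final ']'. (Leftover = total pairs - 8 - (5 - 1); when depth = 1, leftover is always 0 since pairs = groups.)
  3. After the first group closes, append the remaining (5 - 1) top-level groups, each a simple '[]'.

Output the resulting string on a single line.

Answer: [[[[[[[[]]]]]]][][][]][][][][]

Derivation:
Spec: pairs=15 depth=8 groups=5
Leftover pairs = 15 - 8 - (5-1) = 3
First group: deep chain of depth 8 + 3 sibling pairs
Remaining 4 groups: simple '[]' each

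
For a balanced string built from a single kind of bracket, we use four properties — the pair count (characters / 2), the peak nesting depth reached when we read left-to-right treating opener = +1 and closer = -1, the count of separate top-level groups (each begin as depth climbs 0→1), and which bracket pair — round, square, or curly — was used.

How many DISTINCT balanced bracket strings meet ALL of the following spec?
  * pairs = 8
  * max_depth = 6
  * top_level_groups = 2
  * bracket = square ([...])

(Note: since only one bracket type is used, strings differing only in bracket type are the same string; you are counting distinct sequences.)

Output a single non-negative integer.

Answer: 20

Derivation:
Spec: pairs=8 depth=6 groups=2
Count(depth <= 6) = 427
Count(depth <= 5) = 407
Count(depth == 6) = 427 - 407 = 20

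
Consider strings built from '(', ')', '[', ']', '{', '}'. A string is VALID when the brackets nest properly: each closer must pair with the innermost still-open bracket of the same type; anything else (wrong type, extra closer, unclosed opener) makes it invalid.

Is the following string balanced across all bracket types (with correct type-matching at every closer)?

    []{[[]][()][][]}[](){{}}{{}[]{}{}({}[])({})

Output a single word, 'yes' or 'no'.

pos 0: push '['; stack = [
pos 1: ']' matches '['; pop; stack = (empty)
pos 2: push '{'; stack = {
pos 3: push '['; stack = {[
pos 4: push '['; stack = {[[
pos 5: ']' matches '['; pop; stack = {[
pos 6: ']' matches '['; pop; stack = {
pos 7: push '['; stack = {[
pos 8: push '('; stack = {[(
pos 9: ')' matches '('; pop; stack = {[
pos 10: ']' matches '['; pop; stack = {
pos 11: push '['; stack = {[
pos 12: ']' matches '['; pop; stack = {
pos 13: push '['; stack = {[
pos 14: ']' matches '['; pop; stack = {
pos 15: '}' matches '{'; pop; stack = (empty)
pos 16: push '['; stack = [
pos 17: ']' matches '['; pop; stack = (empty)
pos 18: push '('; stack = (
pos 19: ')' matches '('; pop; stack = (empty)
pos 20: push '{'; stack = {
pos 21: push '{'; stack = {{
pos 22: '}' matches '{'; pop; stack = {
pos 23: '}' matches '{'; pop; stack = (empty)
pos 24: push '{'; stack = {
pos 25: push '{'; stack = {{
pos 26: '}' matches '{'; pop; stack = {
pos 27: push '['; stack = {[
pos 28: ']' matches '['; pop; stack = {
pos 29: push '{'; stack = {{
pos 30: '}' matches '{'; pop; stack = {
pos 31: push '{'; stack = {{
pos 32: '}' matches '{'; pop; stack = {
pos 33: push '('; stack = {(
pos 34: push '{'; stack = {({
pos 35: '}' matches '{'; pop; stack = {(
pos 36: push '['; stack = {([
pos 37: ']' matches '['; pop; stack = {(
pos 38: ')' matches '('; pop; stack = {
pos 39: push '('; stack = {(
pos 40: push '{'; stack = {({
pos 41: '}' matches '{'; pop; stack = {(
pos 42: ')' matches '('; pop; stack = {
end: stack still non-empty ({) → INVALID
Verdict: unclosed openers at end: { → no

Answer: no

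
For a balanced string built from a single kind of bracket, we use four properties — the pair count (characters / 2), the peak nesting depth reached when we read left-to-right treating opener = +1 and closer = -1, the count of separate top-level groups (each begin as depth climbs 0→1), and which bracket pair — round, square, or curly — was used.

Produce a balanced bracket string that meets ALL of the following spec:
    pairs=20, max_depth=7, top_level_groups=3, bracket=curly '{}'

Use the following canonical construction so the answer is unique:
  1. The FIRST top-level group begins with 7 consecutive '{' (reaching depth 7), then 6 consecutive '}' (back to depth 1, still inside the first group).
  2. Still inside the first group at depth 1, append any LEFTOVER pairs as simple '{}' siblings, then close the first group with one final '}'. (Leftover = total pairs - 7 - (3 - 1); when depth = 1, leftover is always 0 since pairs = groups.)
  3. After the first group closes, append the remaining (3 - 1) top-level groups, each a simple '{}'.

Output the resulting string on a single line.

Answer: {{{{{{{}}}}}}{}{}{}{}{}{}{}{}{}{}{}}{}{}

Derivation:
Spec: pairs=20 depth=7 groups=3
Leftover pairs = 20 - 7 - (3-1) = 11
First group: deep chain of depth 7 + 11 sibling pairs
Remaining 2 groups: simple '{}' each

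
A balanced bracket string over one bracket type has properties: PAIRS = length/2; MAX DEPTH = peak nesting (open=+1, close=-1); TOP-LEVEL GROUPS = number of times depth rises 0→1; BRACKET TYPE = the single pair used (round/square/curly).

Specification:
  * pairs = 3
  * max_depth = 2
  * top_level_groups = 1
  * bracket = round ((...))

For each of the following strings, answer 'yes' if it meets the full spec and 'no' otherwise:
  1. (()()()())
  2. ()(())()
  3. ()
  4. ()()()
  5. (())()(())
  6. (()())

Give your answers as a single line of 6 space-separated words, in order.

Answer: no no no no no yes

Derivation:
String 1 '(()()()())': depth seq [1 2 1 2 1 2 1 2 1 0]
  -> pairs=5 depth=2 groups=1 -> no
String 2 '()(())()': depth seq [1 0 1 2 1 0 1 0]
  -> pairs=4 depth=2 groups=3 -> no
String 3 '()': depth seq [1 0]
  -> pairs=1 depth=1 groups=1 -> no
String 4 '()()()': depth seq [1 0 1 0 1 0]
  -> pairs=3 depth=1 groups=3 -> no
String 5 '(())()(())': depth seq [1 2 1 0 1 0 1 2 1 0]
  -> pairs=5 depth=2 groups=3 -> no
String 6 '(()())': depth seq [1 2 1 2 1 0]
  -> pairs=3 depth=2 groups=1 -> yes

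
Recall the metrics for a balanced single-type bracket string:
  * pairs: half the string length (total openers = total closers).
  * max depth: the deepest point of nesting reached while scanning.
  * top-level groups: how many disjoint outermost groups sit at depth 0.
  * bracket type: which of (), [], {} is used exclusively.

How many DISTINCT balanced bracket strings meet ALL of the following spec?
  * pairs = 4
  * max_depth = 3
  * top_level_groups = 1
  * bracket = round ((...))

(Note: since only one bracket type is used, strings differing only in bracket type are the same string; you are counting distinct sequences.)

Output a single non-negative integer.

Spec: pairs=4 depth=3 groups=1
Count(depth <= 3) = 4
Count(depth <= 2) = 1
Count(depth == 3) = 4 - 1 = 3

Answer: 3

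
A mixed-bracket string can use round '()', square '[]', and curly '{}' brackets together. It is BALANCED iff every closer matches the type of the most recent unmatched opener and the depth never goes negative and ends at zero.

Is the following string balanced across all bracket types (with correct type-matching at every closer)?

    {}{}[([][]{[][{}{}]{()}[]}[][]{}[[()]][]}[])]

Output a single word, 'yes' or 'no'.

pos 0: push '{'; stack = {
pos 1: '}' matches '{'; pop; stack = (empty)
pos 2: push '{'; stack = {
pos 3: '}' matches '{'; pop; stack = (empty)
pos 4: push '['; stack = [
pos 5: push '('; stack = [(
pos 6: push '['; stack = [([
pos 7: ']' matches '['; pop; stack = [(
pos 8: push '['; stack = [([
pos 9: ']' matches '['; pop; stack = [(
pos 10: push '{'; stack = [({
pos 11: push '['; stack = [({[
pos 12: ']' matches '['; pop; stack = [({
pos 13: push '['; stack = [({[
pos 14: push '{'; stack = [({[{
pos 15: '}' matches '{'; pop; stack = [({[
pos 16: push '{'; stack = [({[{
pos 17: '}' matches '{'; pop; stack = [({[
pos 18: ']' matches '['; pop; stack = [({
pos 19: push '{'; stack = [({{
pos 20: push '('; stack = [({{(
pos 21: ')' matches '('; pop; stack = [({{
pos 22: '}' matches '{'; pop; stack = [({
pos 23: push '['; stack = [({[
pos 24: ']' matches '['; pop; stack = [({
pos 25: '}' matches '{'; pop; stack = [(
pos 26: push '['; stack = [([
pos 27: ']' matches '['; pop; stack = [(
pos 28: push '['; stack = [([
pos 29: ']' matches '['; pop; stack = [(
pos 30: push '{'; stack = [({
pos 31: '}' matches '{'; pop; stack = [(
pos 32: push '['; stack = [([
pos 33: push '['; stack = [([[
pos 34: push '('; stack = [([[(
pos 35: ')' matches '('; pop; stack = [([[
pos 36: ']' matches '['; pop; stack = [([
pos 37: ']' matches '['; pop; stack = [(
pos 38: push '['; stack = [([
pos 39: ']' matches '['; pop; stack = [(
pos 40: saw closer '}' but top of stack is '(' (expected ')') → INVALID
Verdict: type mismatch at position 40: '}' closes '(' → no

Answer: no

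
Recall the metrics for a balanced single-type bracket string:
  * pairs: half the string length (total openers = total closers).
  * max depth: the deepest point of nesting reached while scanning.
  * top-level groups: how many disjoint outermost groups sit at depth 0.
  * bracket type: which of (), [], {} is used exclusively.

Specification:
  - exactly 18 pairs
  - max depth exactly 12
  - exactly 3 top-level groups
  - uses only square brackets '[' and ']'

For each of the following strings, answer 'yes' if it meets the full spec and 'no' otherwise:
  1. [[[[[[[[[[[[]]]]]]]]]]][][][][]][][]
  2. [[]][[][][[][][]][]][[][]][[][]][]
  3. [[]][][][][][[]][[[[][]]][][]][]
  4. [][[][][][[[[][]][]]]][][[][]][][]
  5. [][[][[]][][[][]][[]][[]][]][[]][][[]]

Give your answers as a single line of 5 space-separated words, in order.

Answer: yes no no no no

Derivation:
String 1 '[[[[[[[[[[[[]]]]]]]]]]][][][][]][][]': depth seq [1 2 3 4 5 6 7 8 9 10 11 12 11 10 9 8 7 6 5 4 3 2 1 2 1 2 1 2 1 2 1 0 1 0 1 0]
  -> pairs=18 depth=12 groups=3 -> yes
String 2 '[[]][[][][[][][]][]][[][]][[][]][]': depth seq [1 2 1 0 1 2 1 2 1 2 3 2 3 2 3 2 1 2 1 0 1 2 1 2 1 0 1 2 1 2 1 0 1 0]
  -> pairs=17 depth=3 groups=5 -> no
String 3 '[[]][][][][][[]][[[[][]]][][]][]': depth seq [1 2 1 0 1 0 1 0 1 0 1 0 1 2 1 0 1 2 3 4 3 4 3 2 1 2 1 2 1 0 1 0]
  -> pairs=16 depth=4 groups=8 -> no
String 4 '[][[][][][[[[][]][]]]][][[][]][][]': depth seq [1 0 1 2 1 2 1 2 1 2 3 4 5 4 5 4 3 4 3 2 1 0 1 0 1 2 1 2 1 0 1 0 1 0]
  -> pairs=17 depth=5 groups=6 -> no
String 5 '[][[][[]][][[][]][[]][[]][]][[]][][[]]': depth seq [1 0 1 2 1 2 3 2 1 2 1 2 3 2 3 2 1 2 3 2 1 2 3 2 1 2 1 0 1 2 1 0 1 0 1 2 1 0]
  -> pairs=19 depth=3 groups=5 -> no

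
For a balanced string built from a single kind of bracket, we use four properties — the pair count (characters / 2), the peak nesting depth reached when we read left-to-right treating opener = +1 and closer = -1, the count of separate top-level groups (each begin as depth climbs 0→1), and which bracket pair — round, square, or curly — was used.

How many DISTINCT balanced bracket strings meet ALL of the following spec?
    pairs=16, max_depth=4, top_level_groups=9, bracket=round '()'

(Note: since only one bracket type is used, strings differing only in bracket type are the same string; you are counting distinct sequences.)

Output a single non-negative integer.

Spec: pairs=16 depth=4 groups=9
Count(depth <= 4) = 86031
Count(depth <= 3) = 56412
Count(depth == 4) = 86031 - 56412 = 29619

Answer: 29619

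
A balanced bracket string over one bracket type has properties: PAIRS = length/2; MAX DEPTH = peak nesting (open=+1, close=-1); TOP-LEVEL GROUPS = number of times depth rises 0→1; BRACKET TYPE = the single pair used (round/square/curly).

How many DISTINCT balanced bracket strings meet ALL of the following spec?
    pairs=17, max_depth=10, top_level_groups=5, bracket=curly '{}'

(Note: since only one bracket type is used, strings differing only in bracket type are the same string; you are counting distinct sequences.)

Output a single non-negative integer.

Answer: 11125

Derivation:
Spec: pairs=17 depth=10 groups=5
Count(depth <= 10) = 8945960
Count(depth <= 9) = 8934835
Count(depth == 10) = 8945960 - 8934835 = 11125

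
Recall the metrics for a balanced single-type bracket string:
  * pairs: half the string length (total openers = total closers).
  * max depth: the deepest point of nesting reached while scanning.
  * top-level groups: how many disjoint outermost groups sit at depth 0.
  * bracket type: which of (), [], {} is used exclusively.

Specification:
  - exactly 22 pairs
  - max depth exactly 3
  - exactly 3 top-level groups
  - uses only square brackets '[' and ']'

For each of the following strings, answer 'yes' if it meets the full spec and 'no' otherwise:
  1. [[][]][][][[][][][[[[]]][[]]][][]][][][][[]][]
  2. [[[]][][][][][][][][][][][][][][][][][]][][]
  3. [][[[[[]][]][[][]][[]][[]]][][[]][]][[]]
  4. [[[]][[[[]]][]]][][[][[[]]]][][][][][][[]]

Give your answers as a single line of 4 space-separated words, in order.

Answer: no yes no no

Derivation:
String 1 '[[][]][][][[][][][[[[]]][[]]][][]][][][][[]][]': depth seq [1 2 1 2 1 0 1 0 1 0 1 2 1 2 1 2 1 2 3 4 5 4 3 2 3 4 3 2 1 2 1 2 1 0 1 0 1 0 1 0 1 2 1 0 1 0]
  -> pairs=23 depth=5 groups=9 -> no
String 2 '[[[]][][][][][][][][][][][][][][][][][]][][]': depth seq [1 2 3 2 1 2 1 2 1 2 1 2 1 2 1 2 1 2 1 2 1 2 1 2 1 2 1 2 1 2 1 2 1 2 1 2 1 2 1 0 1 0 1 0]
  -> pairs=22 depth=3 groups=3 -> yes
String 3 '[][[[[[]][]][[][]][[]][[]]][][[]][]][[]]': depth seq [1 0 1 2 3 4 5 4 3 4 3 2 3 4 3 4 3 2 3 4 3 2 3 4 3 2 1 2 1 2 3 2 1 2 1 0 1 2 1 0]
  -> pairs=20 depth=5 groups=3 -> no
String 4 '[[[]][[[[]]][]]][][[][[[]]]][][][][][][[]]': depth seq [1 2 3 2 1 2 3 4 5 4 3 2 3 2 1 0 1 0 1 2 1 2 3 4 3 2 1 0 1 0 1 0 1 0 1 0 1 0 1 2 1 0]
  -> pairs=21 depth=5 groups=9 -> no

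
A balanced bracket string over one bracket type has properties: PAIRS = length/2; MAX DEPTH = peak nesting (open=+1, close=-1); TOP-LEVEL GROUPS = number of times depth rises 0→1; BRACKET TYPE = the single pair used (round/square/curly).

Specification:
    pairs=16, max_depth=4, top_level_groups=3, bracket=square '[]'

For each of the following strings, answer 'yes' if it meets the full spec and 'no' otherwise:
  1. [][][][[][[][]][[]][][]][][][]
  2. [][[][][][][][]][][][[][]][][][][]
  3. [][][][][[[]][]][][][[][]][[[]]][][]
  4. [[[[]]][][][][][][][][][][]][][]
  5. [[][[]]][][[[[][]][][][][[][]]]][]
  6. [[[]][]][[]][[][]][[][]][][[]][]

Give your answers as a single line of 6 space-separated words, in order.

Answer: no no no yes no no

Derivation:
String 1 '[][][][[][[][]][[]][][]][][][]': depth seq [1 0 1 0 1 0 1 2 1 2 3 2 3 2 1 2 3 2 1 2 1 2 1 0 1 0 1 0 1 0]
  -> pairs=15 depth=3 groups=7 -> no
String 2 '[][[][][][][][]][][][[][]][][][][]': depth seq [1 0 1 2 1 2 1 2 1 2 1 2 1 2 1 0 1 0 1 0 1 2 1 2 1 0 1 0 1 0 1 0 1 0]
  -> pairs=17 depth=2 groups=9 -> no
String 3 '[][][][][[[]][]][][][[][]][[[]]][][]': depth seq [1 0 1 0 1 0 1 0 1 2 3 2 1 2 1 0 1 0 1 0 1 2 1 2 1 0 1 2 3 2 1 0 1 0 1 0]
  -> pairs=18 depth=3 groups=11 -> no
String 4 '[[[[]]][][][][][][][][][][]][][]': depth seq [1 2 3 4 3 2 1 2 1 2 1 2 1 2 1 2 1 2 1 2 1 2 1 2 1 2 1 0 1 0 1 0]
  -> pairs=16 depth=4 groups=3 -> yes
String 5 '[[][[]]][][[[[][]][][][][[][]]]][]': depth seq [1 2 1 2 3 2 1 0 1 0 1 2 3 4 3 4 3 2 3 2 3 2 3 2 3 4 3 4 3 2 1 0 1 0]
  -> pairs=17 depth=4 groups=4 -> no
String 6 '[[[]][]][[]][[][]][[][]][][[]][]': depth seq [1 2 3 2 1 2 1 0 1 2 1 0 1 2 1 2 1 0 1 2 1 2 1 0 1 0 1 2 1 0 1 0]
  -> pairs=16 depth=3 groups=7 -> no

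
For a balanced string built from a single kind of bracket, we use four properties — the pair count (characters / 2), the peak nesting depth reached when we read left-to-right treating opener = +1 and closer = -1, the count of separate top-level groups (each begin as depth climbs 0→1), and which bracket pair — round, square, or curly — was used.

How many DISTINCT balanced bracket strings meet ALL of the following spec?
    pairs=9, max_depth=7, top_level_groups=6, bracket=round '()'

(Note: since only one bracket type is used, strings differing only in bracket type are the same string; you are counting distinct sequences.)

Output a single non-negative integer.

Answer: 0

Derivation:
Spec: pairs=9 depth=7 groups=6
Count(depth <= 7) = 110
Count(depth <= 6) = 110
Count(depth == 7) = 110 - 110 = 0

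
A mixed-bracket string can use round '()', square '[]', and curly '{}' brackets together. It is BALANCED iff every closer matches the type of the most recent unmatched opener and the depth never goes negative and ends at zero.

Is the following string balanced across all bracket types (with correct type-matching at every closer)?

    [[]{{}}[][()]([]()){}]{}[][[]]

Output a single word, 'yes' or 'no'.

pos 0: push '['; stack = [
pos 1: push '['; stack = [[
pos 2: ']' matches '['; pop; stack = [
pos 3: push '{'; stack = [{
pos 4: push '{'; stack = [{{
pos 5: '}' matches '{'; pop; stack = [{
pos 6: '}' matches '{'; pop; stack = [
pos 7: push '['; stack = [[
pos 8: ']' matches '['; pop; stack = [
pos 9: push '['; stack = [[
pos 10: push '('; stack = [[(
pos 11: ')' matches '('; pop; stack = [[
pos 12: ']' matches '['; pop; stack = [
pos 13: push '('; stack = [(
pos 14: push '['; stack = [([
pos 15: ']' matches '['; pop; stack = [(
pos 16: push '('; stack = [((
pos 17: ')' matches '('; pop; stack = [(
pos 18: ')' matches '('; pop; stack = [
pos 19: push '{'; stack = [{
pos 20: '}' matches '{'; pop; stack = [
pos 21: ']' matches '['; pop; stack = (empty)
pos 22: push '{'; stack = {
pos 23: '}' matches '{'; pop; stack = (empty)
pos 24: push '['; stack = [
pos 25: ']' matches '['; pop; stack = (empty)
pos 26: push '['; stack = [
pos 27: push '['; stack = [[
pos 28: ']' matches '['; pop; stack = [
pos 29: ']' matches '['; pop; stack = (empty)
end: stack empty → VALID
Verdict: properly nested → yes

Answer: yes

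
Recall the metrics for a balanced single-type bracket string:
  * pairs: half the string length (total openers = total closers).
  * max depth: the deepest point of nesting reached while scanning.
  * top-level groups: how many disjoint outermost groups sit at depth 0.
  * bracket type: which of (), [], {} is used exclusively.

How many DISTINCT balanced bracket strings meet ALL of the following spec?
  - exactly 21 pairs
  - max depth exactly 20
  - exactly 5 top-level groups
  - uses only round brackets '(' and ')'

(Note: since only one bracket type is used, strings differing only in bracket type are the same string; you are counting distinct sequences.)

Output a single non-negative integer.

Answer: 0

Derivation:
Spec: pairs=21 depth=20 groups=5
Count(depth <= 20) = 1739969550
Count(depth <= 19) = 1739969550
Count(depth == 20) = 1739969550 - 1739969550 = 0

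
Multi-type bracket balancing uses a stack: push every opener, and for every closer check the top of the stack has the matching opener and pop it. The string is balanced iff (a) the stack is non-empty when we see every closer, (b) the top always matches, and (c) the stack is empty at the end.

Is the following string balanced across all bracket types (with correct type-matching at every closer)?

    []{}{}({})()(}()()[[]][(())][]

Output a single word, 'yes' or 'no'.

pos 0: push '['; stack = [
pos 1: ']' matches '['; pop; stack = (empty)
pos 2: push '{'; stack = {
pos 3: '}' matches '{'; pop; stack = (empty)
pos 4: push '{'; stack = {
pos 5: '}' matches '{'; pop; stack = (empty)
pos 6: push '('; stack = (
pos 7: push '{'; stack = ({
pos 8: '}' matches '{'; pop; stack = (
pos 9: ')' matches '('; pop; stack = (empty)
pos 10: push '('; stack = (
pos 11: ')' matches '('; pop; stack = (empty)
pos 12: push '('; stack = (
pos 13: saw closer '}' but top of stack is '(' (expected ')') → INVALID
Verdict: type mismatch at position 13: '}' closes '(' → no

Answer: no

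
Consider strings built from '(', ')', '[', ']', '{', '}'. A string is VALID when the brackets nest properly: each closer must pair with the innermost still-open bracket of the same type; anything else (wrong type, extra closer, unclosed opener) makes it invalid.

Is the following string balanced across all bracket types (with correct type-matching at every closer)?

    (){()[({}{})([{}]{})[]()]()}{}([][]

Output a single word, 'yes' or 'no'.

Answer: no

Derivation:
pos 0: push '('; stack = (
pos 1: ')' matches '('; pop; stack = (empty)
pos 2: push '{'; stack = {
pos 3: push '('; stack = {(
pos 4: ')' matches '('; pop; stack = {
pos 5: push '['; stack = {[
pos 6: push '('; stack = {[(
pos 7: push '{'; stack = {[({
pos 8: '}' matches '{'; pop; stack = {[(
pos 9: push '{'; stack = {[({
pos 10: '}' matches '{'; pop; stack = {[(
pos 11: ')' matches '('; pop; stack = {[
pos 12: push '('; stack = {[(
pos 13: push '['; stack = {[([
pos 14: push '{'; stack = {[([{
pos 15: '}' matches '{'; pop; stack = {[([
pos 16: ']' matches '['; pop; stack = {[(
pos 17: push '{'; stack = {[({
pos 18: '}' matches '{'; pop; stack = {[(
pos 19: ')' matches '('; pop; stack = {[
pos 20: push '['; stack = {[[
pos 21: ']' matches '['; pop; stack = {[
pos 22: push '('; stack = {[(
pos 23: ')' matches '('; pop; stack = {[
pos 24: ']' matches '['; pop; stack = {
pos 25: push '('; stack = {(
pos 26: ')' matches '('; pop; stack = {
pos 27: '}' matches '{'; pop; stack = (empty)
pos 28: push '{'; stack = {
pos 29: '}' matches '{'; pop; stack = (empty)
pos 30: push '('; stack = (
pos 31: push '['; stack = ([
pos 32: ']' matches '['; pop; stack = (
pos 33: push '['; stack = ([
pos 34: ']' matches '['; pop; stack = (
end: stack still non-empty (() → INVALID
Verdict: unclosed openers at end: ( → no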